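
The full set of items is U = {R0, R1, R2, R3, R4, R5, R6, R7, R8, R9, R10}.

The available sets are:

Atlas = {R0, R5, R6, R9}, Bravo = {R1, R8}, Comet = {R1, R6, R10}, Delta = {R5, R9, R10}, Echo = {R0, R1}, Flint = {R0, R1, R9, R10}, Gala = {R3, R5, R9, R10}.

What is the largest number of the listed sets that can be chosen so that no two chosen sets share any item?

2

Atlas, Bravo are pairwise disjoint (Atlas={R0,R5,R6,R9}; Bravo={R1,R8}).
Every remaining set overlaps one of these, and no 3 of the listed sets are pairwise disjoint, so 2 is the maximum.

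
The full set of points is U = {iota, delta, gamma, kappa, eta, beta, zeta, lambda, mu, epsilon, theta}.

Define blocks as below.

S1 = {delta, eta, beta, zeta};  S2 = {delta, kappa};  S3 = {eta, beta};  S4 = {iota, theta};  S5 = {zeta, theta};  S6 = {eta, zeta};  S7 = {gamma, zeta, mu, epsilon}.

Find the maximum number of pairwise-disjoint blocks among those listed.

S2, S3, S4, S7 are pairwise disjoint (S2={delta,kappa}; S3={eta,beta}; S4={iota,theta}; S7={gamma,zeta,mu,epsilon}).
Every remaining block overlaps one of these, and no 5 of the listed blocks are pairwise disjoint, so 4 is the maximum.

4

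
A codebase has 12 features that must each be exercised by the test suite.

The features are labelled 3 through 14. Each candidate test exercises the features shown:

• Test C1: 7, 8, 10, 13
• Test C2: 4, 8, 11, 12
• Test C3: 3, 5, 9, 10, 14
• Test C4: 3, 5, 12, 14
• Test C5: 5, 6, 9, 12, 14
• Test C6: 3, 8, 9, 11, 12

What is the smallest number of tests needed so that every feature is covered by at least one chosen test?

4

C1 and C2 and C5 and C6 together: C1 ∪ C2 ∪ C5 ∪ C6 = {3, 4, 5, 6, 7, 8, 9, 10, 11, 12, 13, 14} — every feature is covered.
No 3 of the 6 tests cover everything (all 20 combinations miss at least one feature), so 4 is optimal.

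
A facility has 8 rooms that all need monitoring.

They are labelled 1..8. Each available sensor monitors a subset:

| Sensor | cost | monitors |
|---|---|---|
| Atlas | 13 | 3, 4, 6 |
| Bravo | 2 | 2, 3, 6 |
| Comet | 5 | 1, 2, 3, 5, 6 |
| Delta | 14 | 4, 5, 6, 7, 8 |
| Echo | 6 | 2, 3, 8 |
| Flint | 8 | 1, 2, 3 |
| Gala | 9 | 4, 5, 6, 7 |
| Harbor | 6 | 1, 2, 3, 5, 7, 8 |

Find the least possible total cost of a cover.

Gala, Harbor together cover every room (Gala ∪ Harbor = {1, 2, 3, 4, 5, 6, 7, 8}); total cost 9 + 6 = 15.
The greedy pick Bravo, Harbor, Gala costs 17; no covering selection beats 15.

15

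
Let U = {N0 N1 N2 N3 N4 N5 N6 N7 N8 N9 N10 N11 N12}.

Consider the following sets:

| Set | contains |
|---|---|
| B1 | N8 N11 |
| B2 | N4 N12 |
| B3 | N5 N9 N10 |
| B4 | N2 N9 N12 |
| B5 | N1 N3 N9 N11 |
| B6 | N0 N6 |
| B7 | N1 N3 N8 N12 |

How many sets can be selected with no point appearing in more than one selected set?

4

B1, B2, B3, B6 are pairwise disjoint (B1={N8,N11}; B2={N4,N12}; B3={N5,N9,N10}; B6={N0,N6}).
Every remaining set overlaps one of these, and no 5 of the listed sets are pairwise disjoint, so 4 is the maximum.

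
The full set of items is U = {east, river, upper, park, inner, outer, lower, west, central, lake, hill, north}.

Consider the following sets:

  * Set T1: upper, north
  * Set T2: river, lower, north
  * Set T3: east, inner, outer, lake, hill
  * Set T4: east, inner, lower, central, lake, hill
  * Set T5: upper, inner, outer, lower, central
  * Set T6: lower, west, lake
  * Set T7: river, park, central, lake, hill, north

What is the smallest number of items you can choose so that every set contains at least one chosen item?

3

H = {inner, west, north} meets every set (each contains at least one member of H), and |H| = 3.
No choice of 2 items meets every set, so 3 is the minimum.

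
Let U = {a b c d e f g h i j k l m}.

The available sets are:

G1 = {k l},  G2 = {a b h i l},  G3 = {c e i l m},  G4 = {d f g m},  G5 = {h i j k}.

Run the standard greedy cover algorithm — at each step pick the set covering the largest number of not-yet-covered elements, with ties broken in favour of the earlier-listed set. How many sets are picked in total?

Greedy: pick G2 (covers 5 new) → pick G4 (covers 4 new) → pick G3 (covers 2 new) → pick G5 (covers 2 new). Total picks: 4.

4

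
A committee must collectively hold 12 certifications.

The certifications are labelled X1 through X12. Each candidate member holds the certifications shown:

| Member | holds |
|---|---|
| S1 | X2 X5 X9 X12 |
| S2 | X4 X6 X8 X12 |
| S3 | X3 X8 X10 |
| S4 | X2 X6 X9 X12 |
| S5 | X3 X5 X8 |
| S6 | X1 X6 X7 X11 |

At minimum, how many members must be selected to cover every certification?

4

S1 and S2 and S3 and S6 together: S1 ∪ S2 ∪ S3 ∪ S6 = {X1, X2, X3, X4, X5, X6, X7, X8, X9, X10, X11, X12} — every certification is covered.
Only S2 contains X4, so S2 is forced; the remaining 8 certifications need at least 3 more members (each remaining member adds at most 3) — so at least 4 members are needed, and 4 is optimal.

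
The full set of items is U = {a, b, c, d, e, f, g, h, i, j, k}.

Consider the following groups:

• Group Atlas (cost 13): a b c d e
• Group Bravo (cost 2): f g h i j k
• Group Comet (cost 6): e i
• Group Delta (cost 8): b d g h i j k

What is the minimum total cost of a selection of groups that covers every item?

15

Atlas, Bravo together cover every item (Atlas ∪ Bravo = {a, b, c, d, e, f, g, h, i, j, k}); total cost 13 + 2 = 15.
No covering selection has total cost below 15.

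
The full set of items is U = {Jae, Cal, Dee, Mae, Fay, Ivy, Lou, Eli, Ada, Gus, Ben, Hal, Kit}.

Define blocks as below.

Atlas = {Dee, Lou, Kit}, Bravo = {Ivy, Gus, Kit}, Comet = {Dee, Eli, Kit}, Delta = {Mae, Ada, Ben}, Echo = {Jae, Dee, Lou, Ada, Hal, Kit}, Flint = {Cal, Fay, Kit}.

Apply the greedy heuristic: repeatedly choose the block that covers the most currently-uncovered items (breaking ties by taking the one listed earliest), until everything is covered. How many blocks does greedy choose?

Greedy: pick Echo (covers 6 new) → pick Bravo (covers 2 new) → pick Delta (covers 2 new) → pick Flint (covers 2 new) → pick Comet (covers 1 new). Total picks: 5.

5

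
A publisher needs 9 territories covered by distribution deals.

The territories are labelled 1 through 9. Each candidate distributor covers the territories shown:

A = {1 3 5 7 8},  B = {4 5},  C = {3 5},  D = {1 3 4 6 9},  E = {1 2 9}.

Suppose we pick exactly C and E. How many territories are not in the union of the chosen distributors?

Union of C, E = {1, 2, 3, 5, 9}.
Not covered: 4, 6, 7, 8 — 4 territories.

4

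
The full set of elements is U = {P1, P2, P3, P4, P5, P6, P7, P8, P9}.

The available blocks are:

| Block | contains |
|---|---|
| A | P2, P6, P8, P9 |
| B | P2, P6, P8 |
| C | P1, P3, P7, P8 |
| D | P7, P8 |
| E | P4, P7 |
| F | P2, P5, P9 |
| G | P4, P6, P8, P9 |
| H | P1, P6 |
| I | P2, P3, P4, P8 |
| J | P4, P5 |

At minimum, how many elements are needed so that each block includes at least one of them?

4

T = {P1, P2, P4, P8} meets every block (each contains at least one member of T), and |T| = 4.
No choice of 3 elements meets every block, so 4 is the minimum.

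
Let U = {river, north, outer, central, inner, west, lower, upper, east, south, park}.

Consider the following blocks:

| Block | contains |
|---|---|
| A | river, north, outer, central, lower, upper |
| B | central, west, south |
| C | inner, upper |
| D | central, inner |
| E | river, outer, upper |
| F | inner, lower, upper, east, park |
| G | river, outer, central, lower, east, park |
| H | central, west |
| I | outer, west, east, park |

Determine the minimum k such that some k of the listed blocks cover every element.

A, B, and F cover everything between them: the union {river, north, outer, central, inner, west, lower, upper, east, south, park} is all of U.
Only A contains north, so A is forced; the remaining 5 elements need at least 2 more blocks (each remaining block adds at most 3) — so at least 3 blocks are needed, and 3 is optimal.

3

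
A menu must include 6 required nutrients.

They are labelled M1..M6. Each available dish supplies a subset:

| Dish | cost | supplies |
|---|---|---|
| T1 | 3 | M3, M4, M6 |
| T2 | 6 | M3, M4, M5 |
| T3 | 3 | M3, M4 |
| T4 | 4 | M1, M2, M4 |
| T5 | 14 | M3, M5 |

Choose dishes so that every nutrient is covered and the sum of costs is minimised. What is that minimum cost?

T1, T2, T4 together cover every nutrient (T1 ∪ T2 ∪ T4 = {M1, M2, M3, M4, M5, M6}); total cost 3 + 6 + 4 = 13.
No covering selection has total cost below 13.

13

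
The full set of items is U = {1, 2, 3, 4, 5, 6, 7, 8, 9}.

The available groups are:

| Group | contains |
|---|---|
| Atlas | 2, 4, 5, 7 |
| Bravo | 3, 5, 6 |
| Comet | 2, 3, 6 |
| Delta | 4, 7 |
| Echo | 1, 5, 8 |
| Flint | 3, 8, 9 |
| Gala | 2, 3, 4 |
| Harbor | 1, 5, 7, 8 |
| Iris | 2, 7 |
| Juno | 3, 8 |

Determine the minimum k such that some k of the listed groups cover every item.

4

Comet, Delta, Flint, and Harbor cover everything between them: the union {1, 2, 3, 4, 5, 6, 7, 8, 9} is all of U.
No 3 of the 10 groups cover everything (all 120 combinations miss at least one item), so 4 is optimal.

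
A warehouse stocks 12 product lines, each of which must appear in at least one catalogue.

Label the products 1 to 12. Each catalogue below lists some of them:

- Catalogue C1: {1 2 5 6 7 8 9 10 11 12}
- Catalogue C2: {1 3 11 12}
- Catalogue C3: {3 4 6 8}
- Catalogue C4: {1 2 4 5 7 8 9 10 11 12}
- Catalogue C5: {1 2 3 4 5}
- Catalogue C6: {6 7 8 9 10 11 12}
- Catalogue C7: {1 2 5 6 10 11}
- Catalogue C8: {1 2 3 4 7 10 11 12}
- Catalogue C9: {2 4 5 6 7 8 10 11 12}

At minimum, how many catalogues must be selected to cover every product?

Take {C5, C6}. Their union is {1, 2, 3, 4, 5, 6, 7, 8, 9, 10, 11, 12}, which is all 12 products.
No single catalogue has all 12 products (the largest, C1, has 10), so 2 is optimal.

2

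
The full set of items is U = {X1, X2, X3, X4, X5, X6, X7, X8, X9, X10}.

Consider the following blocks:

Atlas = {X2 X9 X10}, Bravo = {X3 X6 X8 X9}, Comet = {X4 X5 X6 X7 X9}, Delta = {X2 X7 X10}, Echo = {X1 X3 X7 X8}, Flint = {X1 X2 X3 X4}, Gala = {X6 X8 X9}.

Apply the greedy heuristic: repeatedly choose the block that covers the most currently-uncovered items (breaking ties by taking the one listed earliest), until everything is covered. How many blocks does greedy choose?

Greedy: pick Comet (covers 5 new) → pick Echo (covers 3 new) → pick Atlas (covers 2 new). Total picks: 3.

3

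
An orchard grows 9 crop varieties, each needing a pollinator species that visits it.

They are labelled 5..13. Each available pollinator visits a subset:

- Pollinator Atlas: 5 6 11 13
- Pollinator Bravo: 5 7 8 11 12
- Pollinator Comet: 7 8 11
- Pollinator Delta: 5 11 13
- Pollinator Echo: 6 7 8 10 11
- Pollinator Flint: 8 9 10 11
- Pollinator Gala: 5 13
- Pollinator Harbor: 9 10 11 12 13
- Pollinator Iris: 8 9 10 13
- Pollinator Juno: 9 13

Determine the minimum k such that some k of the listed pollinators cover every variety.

Atlas and Bravo and Harbor together: Atlas ∪ Bravo ∪ Harbor = {5, 6, 7, 8, 9, 10, 11, 12, 13} — every variety is covered.
No 2 of the 10 pollinators cover everything (all 45 combinations miss at least one variety), so 3 is optimal.

3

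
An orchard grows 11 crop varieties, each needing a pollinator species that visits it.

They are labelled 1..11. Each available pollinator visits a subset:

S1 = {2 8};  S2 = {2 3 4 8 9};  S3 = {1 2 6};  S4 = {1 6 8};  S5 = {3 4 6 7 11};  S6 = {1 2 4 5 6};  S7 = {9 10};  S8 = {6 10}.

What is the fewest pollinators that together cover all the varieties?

4

Take {S4, S5, S6, S7}. Their union is {1, 2, 3, 4, 5, 6, 7, 8, 9, 10, 11}, which is all 11 varieties.
No 3 of the 8 pollinators cover everything (all 56 combinations miss at least one variety), so 4 is optimal.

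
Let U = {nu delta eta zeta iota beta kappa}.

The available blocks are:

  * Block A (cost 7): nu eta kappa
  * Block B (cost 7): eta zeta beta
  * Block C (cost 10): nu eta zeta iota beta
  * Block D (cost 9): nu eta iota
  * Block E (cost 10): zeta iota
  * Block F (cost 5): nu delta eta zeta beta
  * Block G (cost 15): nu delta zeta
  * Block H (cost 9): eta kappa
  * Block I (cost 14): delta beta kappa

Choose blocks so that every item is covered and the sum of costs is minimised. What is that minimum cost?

A, D, F together cover every item (A ∪ D ∪ F = {nu, delta, eta, zeta, iota, beta, kappa}); total cost 7 + 9 + 5 = 21.
No covering selection has total cost below 21.

21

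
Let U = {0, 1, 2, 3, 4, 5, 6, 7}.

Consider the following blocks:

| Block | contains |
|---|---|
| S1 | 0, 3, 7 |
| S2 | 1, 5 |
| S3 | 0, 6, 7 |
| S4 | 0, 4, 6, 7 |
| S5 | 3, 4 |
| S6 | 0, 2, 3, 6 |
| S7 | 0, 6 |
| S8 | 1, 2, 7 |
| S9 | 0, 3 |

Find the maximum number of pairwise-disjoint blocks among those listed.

S2, S5, S7 are pairwise disjoint (S2={1,5}; S5={3,4}; S7={0,6}).
Every remaining block overlaps one of these, and no 4 of the listed blocks are pairwise disjoint, so 3 is the maximum.

3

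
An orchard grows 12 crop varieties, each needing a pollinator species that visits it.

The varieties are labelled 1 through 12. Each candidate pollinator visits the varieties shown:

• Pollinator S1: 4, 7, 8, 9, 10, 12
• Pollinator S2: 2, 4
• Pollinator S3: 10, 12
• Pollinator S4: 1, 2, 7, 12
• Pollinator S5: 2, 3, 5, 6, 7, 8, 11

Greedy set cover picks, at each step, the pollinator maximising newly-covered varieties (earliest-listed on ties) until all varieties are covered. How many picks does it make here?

3

Greedy: pick S5 (covers 7 new) → pick S1 (covers 4 new) → pick S4 (covers 1 new). Total picks: 3.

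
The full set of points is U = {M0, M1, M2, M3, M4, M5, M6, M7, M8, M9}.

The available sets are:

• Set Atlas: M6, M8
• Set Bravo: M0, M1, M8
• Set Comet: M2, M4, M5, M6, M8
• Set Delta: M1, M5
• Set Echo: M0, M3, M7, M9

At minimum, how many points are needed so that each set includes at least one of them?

3

The 3 points {M1, M8, M9} hit every set.
The sets Atlas, Delta, Echo are pairwise disjoint, so any hitting set needs a separate point for each — at least 3. Hence 3 is optimal.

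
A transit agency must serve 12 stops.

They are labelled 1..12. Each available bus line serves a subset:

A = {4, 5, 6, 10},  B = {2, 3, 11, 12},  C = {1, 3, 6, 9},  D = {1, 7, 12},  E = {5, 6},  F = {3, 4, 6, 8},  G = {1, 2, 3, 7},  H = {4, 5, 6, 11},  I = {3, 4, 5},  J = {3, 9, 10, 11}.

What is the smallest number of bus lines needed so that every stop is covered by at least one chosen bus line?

B and F and G and H and J together: B ∪ F ∪ G ∪ H ∪ J = {1, 2, 3, 4, 5, 6, 7, 8, 9, 10, 11, 12} — every stop is covered.
No 4 of the 10 bus lines cover everything (all 210 combinations miss at least one stop), so 5 is optimal.

5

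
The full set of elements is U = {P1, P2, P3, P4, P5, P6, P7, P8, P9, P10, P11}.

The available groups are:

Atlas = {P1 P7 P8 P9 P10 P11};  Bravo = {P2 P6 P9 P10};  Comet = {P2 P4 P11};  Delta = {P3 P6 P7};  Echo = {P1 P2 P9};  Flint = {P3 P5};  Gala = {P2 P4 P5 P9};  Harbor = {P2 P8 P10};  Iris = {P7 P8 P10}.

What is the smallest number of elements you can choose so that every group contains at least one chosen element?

H = {P2, P3, P10} meets every group (each contains at least one member of H), and |H| = 3.
The groups Comet, Flint, Iris are pairwise disjoint, so any hitting set needs a separate element for each — at least 3. Hence 3 is optimal.

3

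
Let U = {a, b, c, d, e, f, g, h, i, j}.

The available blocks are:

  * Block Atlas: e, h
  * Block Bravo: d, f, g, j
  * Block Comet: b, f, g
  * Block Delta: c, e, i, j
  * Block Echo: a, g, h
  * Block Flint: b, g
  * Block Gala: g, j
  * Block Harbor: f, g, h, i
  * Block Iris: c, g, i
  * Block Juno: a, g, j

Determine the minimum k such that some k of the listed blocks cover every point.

Take {Bravo, Delta, Echo, Flint}. Their union is {a, b, c, d, e, f, g, h, i, j}, which is all 10 points.
No 3 of the 10 blocks cover everything (all 120 combinations miss at least one point), so 4 is optimal.

4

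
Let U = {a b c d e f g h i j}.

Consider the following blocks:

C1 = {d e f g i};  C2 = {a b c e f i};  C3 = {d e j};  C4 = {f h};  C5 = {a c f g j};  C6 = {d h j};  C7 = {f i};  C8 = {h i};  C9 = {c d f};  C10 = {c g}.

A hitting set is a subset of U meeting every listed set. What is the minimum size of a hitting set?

T = {c, d, f, h} meets every block (each contains at least one member of T), and |T| = 4.
No choice of 3 points meets every block, so 4 is the minimum.

4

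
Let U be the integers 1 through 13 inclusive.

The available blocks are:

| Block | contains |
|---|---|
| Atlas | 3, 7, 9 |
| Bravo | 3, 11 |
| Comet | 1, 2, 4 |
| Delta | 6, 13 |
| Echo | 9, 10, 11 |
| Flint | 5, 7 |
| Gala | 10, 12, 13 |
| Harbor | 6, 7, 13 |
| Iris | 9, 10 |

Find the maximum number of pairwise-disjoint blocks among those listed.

Bravo, Comet, Delta, Flint, Iris are pairwise disjoint (Bravo={3,11}; Comet={1,2,4}; Delta={6,13}; Flint={5,7}; Iris={9,10}).
Every remaining block overlaps one of these, and no 6 of the listed blocks are pairwise disjoint, so 5 is the maximum.

5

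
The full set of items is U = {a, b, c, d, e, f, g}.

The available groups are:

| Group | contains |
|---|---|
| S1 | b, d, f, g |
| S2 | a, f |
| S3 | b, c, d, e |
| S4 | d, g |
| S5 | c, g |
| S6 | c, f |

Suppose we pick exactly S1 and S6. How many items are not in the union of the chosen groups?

2

Union of S1, S6 = {b, c, d, f, g}.
Not covered: a, e — 2 items.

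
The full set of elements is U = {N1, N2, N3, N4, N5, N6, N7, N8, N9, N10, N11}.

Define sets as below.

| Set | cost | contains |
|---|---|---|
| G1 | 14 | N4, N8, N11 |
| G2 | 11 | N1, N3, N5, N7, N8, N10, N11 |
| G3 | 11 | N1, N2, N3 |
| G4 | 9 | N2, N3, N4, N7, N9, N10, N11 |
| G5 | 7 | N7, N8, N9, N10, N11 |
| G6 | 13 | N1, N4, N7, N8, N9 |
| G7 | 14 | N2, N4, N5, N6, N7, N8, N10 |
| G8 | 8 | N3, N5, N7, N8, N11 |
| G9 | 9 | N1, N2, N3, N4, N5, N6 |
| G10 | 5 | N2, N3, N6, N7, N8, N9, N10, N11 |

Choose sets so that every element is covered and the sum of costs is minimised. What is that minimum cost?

14

G9, G10 together cover every element (G9 ∪ G10 = {N1, N2, N3, N4, N5, N6, N7, N8, N9, N10, N11}); total cost 9 + 5 = 14.
No covering selection has total cost below 14.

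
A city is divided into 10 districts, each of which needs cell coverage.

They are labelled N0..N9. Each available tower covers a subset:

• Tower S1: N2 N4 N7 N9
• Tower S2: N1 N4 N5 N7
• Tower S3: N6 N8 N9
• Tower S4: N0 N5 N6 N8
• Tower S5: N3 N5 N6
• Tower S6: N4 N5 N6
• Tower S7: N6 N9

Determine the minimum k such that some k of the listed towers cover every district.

Take {S1, S2, S4, S5}. Their union is {N0, N1, N2, N3, N4, N5, N6, N7, N8, N9}, which is all 10 districts.
No 3 of the 7 towers cover everything (all 35 combinations miss at least one district), so 4 is optimal.

4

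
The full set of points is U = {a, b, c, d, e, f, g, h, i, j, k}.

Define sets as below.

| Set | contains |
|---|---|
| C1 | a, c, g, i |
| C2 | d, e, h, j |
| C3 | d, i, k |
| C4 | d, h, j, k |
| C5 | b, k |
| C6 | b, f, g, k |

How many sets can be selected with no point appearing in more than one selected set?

3

C1, C2, C5 are pairwise disjoint (C1={a,c,g,i}; C2={d,e,h,j}; C5={b,k}).
Every remaining set overlaps one of these, and no 4 of the listed sets are pairwise disjoint, so 3 is the maximum.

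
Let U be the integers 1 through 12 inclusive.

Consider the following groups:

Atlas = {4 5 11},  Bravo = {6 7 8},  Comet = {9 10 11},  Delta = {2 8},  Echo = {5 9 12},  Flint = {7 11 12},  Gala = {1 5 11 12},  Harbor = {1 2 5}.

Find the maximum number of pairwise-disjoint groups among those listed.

Bravo, Comet, Harbor are pairwise disjoint (Bravo={6,7,8}; Comet={9,10,11}; Harbor={1,2,5}).
Every remaining group overlaps one of these, and no 4 of the listed groups are pairwise disjoint, so 3 is the maximum.

3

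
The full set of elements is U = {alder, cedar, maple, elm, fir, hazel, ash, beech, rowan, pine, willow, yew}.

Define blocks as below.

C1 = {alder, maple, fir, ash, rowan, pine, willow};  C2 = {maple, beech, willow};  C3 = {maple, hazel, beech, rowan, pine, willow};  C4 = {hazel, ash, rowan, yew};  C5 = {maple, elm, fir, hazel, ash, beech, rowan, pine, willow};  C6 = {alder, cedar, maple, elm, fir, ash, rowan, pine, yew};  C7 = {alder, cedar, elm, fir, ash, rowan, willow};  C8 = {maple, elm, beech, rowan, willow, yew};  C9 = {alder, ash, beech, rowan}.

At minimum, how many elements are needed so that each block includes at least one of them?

2

Take H = {maple, ash}. Each listed block contains at least one of these, so H is a hitting set of size 2.
The blocks C2, C4 are pairwise disjoint, so any hitting set needs a separate element for each — at least 2. Hence 2 is optimal.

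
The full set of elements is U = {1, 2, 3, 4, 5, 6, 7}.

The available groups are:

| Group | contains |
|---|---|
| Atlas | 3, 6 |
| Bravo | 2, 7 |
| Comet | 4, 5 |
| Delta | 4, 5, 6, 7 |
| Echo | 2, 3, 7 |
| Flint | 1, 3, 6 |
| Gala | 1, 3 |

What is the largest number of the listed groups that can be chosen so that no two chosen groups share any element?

Bravo, Comet, Gala are pairwise disjoint (Bravo={2,7}; Comet={4,5}; Gala={1,3}).
Every remaining group overlaps one of these, and no 4 of the listed groups are pairwise disjoint, so 3 is the maximum.

3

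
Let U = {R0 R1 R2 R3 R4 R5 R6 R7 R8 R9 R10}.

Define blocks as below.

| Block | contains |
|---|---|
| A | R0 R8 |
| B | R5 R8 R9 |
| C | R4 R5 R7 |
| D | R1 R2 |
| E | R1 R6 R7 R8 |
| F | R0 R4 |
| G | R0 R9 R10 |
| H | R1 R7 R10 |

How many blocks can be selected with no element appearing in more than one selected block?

3

B, F, H are pairwise disjoint (B={R5,R8,R9}; F={R0,R4}; H={R1,R7,R10}).
Every remaining block overlaps one of these, and no 4 of the listed blocks are pairwise disjoint, so 3 is the maximum.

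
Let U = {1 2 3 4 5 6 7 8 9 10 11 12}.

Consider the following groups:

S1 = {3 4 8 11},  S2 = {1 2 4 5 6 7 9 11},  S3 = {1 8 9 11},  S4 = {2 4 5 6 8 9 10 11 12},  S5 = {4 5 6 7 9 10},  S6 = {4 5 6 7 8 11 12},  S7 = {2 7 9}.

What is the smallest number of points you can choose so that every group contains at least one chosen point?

2

The 2 points {7, 8} hit every group.
The groups S1, S7 are pairwise disjoint, so any hitting set needs a separate point for each — at least 2. Hence 2 is optimal.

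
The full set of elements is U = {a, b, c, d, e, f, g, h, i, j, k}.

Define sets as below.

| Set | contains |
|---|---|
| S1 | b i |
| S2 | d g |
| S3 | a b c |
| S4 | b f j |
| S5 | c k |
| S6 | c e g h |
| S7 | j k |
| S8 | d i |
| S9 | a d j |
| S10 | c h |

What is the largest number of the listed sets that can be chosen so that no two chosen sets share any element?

4

S1, S2, S7, S10 are pairwise disjoint (S1={b,i}; S2={d,g}; S7={j,k}; S10={c,h}).
Every remaining set overlaps one of these, and no 5 of the listed sets are pairwise disjoint, so 4 is the maximum.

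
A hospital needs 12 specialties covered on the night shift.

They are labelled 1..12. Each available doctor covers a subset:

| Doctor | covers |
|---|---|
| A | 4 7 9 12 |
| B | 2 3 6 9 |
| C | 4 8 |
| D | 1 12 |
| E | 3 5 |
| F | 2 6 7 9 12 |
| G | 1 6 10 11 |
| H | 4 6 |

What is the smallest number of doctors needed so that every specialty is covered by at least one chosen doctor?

Take {C, E, F, G}. Their union is {1, 2, 3, 4, 5, 6, 7, 8, 9, 10, 11, 12}, which is all 12 specialties.
No 3 of the 8 doctors cover everything (all 56 combinations miss at least one specialty), so 4 is optimal.

4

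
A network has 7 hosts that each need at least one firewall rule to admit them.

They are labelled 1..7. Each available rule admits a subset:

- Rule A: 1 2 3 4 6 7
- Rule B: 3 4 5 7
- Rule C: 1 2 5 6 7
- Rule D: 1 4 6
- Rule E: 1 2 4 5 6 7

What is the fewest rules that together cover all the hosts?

2

Take {B, C}. Their union is {1, 2, 3, 4, 5, 6, 7}, which is all 7 hosts.
No single rule has all 7 hosts (the largest, A, has 6), so 2 is optimal.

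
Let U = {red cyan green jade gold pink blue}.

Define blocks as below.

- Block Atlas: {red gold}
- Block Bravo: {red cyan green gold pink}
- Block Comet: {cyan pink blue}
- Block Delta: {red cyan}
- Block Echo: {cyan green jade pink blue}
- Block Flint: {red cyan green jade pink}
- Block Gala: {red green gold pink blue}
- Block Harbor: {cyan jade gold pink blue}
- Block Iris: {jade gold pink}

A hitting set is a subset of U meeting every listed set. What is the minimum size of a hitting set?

2

Take H = {cyan, gold}. Each listed block contains at least one of these, so H is a hitting set of size 2.
The blocks Delta, Iris are pairwise disjoint, so any hitting set needs a separate item for each — at least 2. Hence 2 is optimal.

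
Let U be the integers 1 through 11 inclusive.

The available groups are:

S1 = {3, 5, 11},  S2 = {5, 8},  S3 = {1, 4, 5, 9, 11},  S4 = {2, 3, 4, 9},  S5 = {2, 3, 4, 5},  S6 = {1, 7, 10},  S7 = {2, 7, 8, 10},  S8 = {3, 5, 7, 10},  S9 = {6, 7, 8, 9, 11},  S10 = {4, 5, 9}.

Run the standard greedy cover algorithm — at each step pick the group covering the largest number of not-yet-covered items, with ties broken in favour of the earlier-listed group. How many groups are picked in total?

Greedy: pick S3 (covers 5 new) → pick S7 (covers 4 new) → pick S1 (covers 1 new) → pick S9 (covers 1 new). Total picks: 4.
(The true minimum cover uses only 3 groups, so greedy is not optimal here.)

4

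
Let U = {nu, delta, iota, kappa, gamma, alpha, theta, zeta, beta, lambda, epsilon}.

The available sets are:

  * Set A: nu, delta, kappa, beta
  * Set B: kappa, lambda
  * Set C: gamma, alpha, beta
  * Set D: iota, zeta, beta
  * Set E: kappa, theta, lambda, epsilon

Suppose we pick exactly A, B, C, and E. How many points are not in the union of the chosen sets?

2

Union of A, B, C, E = {nu, delta, kappa, gamma, alpha, theta, beta, lambda, epsilon}.
Not covered: iota, zeta — 2 points.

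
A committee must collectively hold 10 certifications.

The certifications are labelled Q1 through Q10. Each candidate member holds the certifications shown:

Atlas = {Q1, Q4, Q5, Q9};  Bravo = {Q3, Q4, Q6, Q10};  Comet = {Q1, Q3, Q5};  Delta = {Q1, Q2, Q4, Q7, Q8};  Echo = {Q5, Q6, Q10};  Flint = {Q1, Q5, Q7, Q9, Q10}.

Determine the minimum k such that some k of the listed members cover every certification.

Take {Atlas, Bravo, Delta}. Their union is {Q1, Q2, Q3, Q4, Q5, Q6, Q7, Q8, Q9, Q10}, which is all 10 certifications.
Only Delta contains Q2, so Delta is forced; the remaining 5 certifications need at least 2 more members (each remaining member adds at most 3) — so at least 3 members are needed, and 3 is optimal.

3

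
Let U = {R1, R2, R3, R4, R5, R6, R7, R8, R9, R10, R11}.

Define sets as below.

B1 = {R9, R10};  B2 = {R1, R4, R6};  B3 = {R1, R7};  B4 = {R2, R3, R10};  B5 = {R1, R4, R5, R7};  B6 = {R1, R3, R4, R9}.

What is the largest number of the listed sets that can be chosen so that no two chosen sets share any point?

B1, B5 are pairwise disjoint (B1={R9,R10}; B5={R1,R4,R5,R7}).
Every remaining set overlaps one of these, and no 3 of the listed sets are pairwise disjoint, so 2 is the maximum.

2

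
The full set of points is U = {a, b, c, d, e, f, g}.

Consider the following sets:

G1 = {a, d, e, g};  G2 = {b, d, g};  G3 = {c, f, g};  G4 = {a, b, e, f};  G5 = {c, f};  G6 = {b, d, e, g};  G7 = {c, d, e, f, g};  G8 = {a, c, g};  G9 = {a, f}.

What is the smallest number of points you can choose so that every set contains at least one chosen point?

2

Take H = {f, g}. Each listed set contains at least one of these, so H is a hitting set of size 2.
The sets G2, G9 are pairwise disjoint, so any hitting set needs a separate point for each — at least 2. Hence 2 is optimal.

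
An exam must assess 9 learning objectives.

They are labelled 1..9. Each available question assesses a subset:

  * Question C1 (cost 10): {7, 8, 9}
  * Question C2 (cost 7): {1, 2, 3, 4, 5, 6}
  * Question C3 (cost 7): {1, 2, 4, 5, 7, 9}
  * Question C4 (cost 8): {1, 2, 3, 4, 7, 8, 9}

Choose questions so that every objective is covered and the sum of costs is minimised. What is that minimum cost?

15

C2, C4 together cover every objective (C2 ∪ C4 = {1, 2, 3, 4, 5, 6, 7, 8, 9}); total cost 7 + 8 = 15.
No covering selection has total cost below 15.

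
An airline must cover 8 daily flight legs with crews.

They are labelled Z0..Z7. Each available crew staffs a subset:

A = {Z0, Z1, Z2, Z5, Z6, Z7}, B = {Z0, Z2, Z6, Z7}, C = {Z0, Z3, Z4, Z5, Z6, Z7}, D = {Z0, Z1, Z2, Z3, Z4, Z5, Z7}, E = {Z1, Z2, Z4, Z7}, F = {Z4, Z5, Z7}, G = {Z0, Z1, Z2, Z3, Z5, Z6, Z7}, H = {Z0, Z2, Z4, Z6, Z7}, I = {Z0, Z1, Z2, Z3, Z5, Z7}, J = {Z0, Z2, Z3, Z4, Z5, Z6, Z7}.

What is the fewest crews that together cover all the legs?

C and I together: C ∪ I = {Z0, Z1, Z2, Z3, Z4, Z5, Z6, Z7} — every leg is covered.
No single crew has all 8 legs (the largest, D, has 7), so 2 is optimal.

2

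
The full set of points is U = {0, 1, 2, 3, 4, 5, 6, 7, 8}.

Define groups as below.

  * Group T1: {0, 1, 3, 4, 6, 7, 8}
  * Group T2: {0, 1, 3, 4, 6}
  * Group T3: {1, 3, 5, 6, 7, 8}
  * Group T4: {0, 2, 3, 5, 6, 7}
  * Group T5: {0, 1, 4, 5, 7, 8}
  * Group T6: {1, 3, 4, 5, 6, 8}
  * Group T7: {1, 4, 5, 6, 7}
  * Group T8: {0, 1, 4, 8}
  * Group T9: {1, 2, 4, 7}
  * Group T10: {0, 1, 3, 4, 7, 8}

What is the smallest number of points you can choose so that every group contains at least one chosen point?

2

Take H = {3, 4}. Each listed group contains at least one of these, so H is a hitting set of size 2.
No single point lies in every group, so at least 2 are needed and 2 is optimal.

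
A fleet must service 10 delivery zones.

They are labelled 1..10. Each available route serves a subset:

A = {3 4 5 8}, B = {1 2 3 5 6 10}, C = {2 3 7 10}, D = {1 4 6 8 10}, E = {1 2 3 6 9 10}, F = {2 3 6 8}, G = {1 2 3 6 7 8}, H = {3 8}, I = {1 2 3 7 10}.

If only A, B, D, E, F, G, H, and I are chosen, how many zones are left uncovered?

Union of A, B, D, E, F, G, H, I = {1, 2, 3, 4, 5, 6, 7, 8, 9, 10} — that's every zone, so 0 are uncovered.

0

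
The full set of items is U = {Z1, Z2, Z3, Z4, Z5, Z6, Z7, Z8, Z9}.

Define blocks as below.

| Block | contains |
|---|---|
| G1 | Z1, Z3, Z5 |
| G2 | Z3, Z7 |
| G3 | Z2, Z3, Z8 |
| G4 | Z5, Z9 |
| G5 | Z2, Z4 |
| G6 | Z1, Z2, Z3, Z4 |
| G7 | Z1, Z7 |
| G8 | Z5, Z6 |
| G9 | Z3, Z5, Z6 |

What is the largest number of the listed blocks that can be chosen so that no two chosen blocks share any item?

G5, G7, G9 are pairwise disjoint (G5={Z2,Z4}; G7={Z1,Z7}; G9={Z3,Z5,Z6}).
Every remaining block overlaps one of these, and no 4 of the listed blocks are pairwise disjoint, so 3 is the maximum.

3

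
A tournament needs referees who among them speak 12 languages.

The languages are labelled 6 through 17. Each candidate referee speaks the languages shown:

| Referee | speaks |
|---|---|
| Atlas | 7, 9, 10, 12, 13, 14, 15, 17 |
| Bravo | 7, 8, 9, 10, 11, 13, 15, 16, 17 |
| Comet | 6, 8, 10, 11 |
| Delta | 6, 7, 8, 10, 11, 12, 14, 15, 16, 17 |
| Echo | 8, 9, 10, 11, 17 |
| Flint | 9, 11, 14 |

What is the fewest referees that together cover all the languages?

2

Atlas and Delta together: Atlas ∪ Delta = {6, 7, 8, 9, 10, 11, 12, 13, 14, 15, 16, 17} — every language is covered.
No single referee has all 12 languages (the largest, Delta, has 10), so 2 is optimal.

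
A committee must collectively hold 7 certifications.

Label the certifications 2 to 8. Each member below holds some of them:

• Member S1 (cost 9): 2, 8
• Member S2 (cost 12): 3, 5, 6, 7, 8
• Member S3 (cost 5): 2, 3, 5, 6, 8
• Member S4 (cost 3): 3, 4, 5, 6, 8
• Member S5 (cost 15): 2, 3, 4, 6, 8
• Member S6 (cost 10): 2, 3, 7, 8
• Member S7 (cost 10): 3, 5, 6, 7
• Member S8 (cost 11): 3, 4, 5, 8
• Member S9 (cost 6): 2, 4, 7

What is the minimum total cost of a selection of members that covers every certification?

S4, S9 together cover every certification (S4 ∪ S9 = {2, 3, 4, 5, 6, 7, 8}); total cost 3 + 6 = 9.
No covering selection has total cost below 9.

9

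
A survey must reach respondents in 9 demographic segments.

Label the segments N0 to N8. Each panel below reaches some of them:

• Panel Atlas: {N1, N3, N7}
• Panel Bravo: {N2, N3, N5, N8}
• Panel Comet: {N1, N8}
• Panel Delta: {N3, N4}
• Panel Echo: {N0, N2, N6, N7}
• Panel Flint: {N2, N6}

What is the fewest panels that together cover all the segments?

4

Bravo and Comet and Delta and Echo together: Bravo ∪ Comet ∪ Delta ∪ Echo = {N0, N1, N2, N3, N4, N5, N6, N7, N8} — every segment is covered.
No 3 of the 6 panels cover everything (all 20 combinations miss at least one segment), so 4 is optimal.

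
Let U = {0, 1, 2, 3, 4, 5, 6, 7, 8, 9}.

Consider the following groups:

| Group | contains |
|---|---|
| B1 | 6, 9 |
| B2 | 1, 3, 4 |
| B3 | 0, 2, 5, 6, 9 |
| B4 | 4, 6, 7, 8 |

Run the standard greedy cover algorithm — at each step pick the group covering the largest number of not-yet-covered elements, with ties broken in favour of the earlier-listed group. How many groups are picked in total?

3

Greedy: pick B3 (covers 5 new) → pick B2 (covers 3 new) → pick B4 (covers 2 new). Total picks: 3.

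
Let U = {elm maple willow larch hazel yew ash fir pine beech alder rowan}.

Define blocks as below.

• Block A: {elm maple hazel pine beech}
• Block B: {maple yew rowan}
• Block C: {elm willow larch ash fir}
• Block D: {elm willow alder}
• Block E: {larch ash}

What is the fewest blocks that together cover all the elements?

4

A and B and C and D together: A ∪ B ∪ C ∪ D = {elm, maple, willow, larch, hazel, yew, ash, fir, pine, beech, alder, rowan} — every element is covered.
Only D contains alder, so D is forced; the remaining 9 elements need at least 3 more blocks (each remaining block adds at most 4) — so at least 4 blocks are needed, and 4 is optimal.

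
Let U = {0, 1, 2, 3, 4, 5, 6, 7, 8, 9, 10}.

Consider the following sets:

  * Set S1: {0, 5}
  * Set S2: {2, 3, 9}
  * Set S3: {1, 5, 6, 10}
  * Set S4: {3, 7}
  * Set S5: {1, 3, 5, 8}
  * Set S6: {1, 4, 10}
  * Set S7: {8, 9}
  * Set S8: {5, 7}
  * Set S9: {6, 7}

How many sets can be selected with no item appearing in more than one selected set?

S1, S6, S7, S9 are pairwise disjoint (S1={0,5}; S6={1,4,10}; S7={8,9}; S9={6,7}).
Every remaining set overlaps one of these, and no 5 of the listed sets are pairwise disjoint, so 4 is the maximum.

4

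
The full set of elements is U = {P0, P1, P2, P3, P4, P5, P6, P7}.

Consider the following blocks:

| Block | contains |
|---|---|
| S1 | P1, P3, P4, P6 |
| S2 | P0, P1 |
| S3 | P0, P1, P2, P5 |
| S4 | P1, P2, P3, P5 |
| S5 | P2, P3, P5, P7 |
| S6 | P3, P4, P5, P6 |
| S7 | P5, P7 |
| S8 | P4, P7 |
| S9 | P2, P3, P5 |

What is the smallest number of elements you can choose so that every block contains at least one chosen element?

3

Take H = {P1, P4, P5}. Each listed block contains at least one of these, so H is a hitting set of size 3.
The blocks S2, S8, S9 are pairwise disjoint, so any hitting set needs a separate element for each — at least 3. Hence 3 is optimal.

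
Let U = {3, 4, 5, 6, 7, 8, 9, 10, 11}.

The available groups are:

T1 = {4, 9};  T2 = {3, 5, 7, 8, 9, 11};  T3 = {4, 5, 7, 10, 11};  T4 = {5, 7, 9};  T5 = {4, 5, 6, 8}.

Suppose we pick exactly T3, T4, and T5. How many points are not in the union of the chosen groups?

1

Union of T3, T4, T5 = {4, 5, 6, 7, 8, 9, 10, 11}.
Not covered: 3 — 1 point.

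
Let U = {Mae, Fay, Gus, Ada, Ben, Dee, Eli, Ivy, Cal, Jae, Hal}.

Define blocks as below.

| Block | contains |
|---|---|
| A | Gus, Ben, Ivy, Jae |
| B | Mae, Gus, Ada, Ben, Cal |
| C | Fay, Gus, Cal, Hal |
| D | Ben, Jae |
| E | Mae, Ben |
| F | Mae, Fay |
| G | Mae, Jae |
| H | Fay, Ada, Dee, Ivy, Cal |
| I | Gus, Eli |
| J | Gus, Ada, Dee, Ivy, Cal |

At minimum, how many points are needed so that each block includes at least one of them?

4

The 4 points {Mae, Gus, Ada, Ben} hit every block.
No choice of 3 points meets every block, so 4 is the minimum.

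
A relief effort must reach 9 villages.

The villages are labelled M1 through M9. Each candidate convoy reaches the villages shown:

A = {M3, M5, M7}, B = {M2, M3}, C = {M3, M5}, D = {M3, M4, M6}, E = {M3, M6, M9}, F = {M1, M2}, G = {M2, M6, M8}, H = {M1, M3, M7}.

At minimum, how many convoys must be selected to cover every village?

Take {A, D, E, G, H}. Their union is {M1, M2, M3, M4, M5, M6, M7, M8, M9}, which is all 9 villages.
No 4 of the 8 convoys cover everything (all 70 combinations miss at least one village), so 5 is optimal.

5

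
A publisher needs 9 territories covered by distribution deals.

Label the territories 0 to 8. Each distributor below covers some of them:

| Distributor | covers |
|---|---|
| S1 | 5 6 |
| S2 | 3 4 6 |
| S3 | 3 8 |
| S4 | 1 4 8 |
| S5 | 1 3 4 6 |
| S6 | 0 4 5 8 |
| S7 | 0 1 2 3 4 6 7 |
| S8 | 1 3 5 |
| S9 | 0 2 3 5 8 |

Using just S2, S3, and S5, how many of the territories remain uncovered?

4

Union of S2, S3, S5 = {1, 3, 4, 6, 8}.
Not covered: 0, 2, 5, 7 — 4 territories.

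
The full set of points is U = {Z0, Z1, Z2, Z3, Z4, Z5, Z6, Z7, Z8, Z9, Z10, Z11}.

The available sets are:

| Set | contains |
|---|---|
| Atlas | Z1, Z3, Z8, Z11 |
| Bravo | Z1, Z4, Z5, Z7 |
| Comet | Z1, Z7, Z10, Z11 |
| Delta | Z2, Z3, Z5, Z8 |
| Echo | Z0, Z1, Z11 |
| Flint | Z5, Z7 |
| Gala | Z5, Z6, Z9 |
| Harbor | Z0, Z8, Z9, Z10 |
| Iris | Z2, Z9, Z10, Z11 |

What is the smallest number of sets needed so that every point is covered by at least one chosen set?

5

Take {Atlas, Bravo, Echo, Gala, Iris}. Their union is {Z0, Z1, Z2, Z3, Z4, Z5, Z6, Z7, Z8, Z9, Z10, Z11}, which is all 12 points.
No 4 of the 9 sets cover everything (all 126 combinations miss at least one point), so 5 is optimal.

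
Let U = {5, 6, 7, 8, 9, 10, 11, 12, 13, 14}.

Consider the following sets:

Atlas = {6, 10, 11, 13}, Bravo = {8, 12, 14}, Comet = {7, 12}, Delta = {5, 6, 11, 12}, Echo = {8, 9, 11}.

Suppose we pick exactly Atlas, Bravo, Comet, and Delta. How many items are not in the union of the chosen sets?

Union of Atlas, Bravo, Comet, Delta = {5, 6, 7, 8, 10, 11, 12, 13, 14}.
Not covered: 9 — 1 item.

1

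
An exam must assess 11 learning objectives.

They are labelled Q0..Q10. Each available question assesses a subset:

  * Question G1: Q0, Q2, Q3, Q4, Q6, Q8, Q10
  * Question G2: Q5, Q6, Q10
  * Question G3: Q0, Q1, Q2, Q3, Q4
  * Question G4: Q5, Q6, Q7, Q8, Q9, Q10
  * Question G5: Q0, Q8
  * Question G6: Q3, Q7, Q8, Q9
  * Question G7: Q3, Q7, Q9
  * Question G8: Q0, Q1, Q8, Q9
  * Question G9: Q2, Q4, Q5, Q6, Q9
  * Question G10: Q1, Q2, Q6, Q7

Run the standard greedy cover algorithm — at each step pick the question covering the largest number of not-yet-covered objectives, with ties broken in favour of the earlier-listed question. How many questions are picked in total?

3

Greedy: pick G1 (covers 7 new) → pick G4 (covers 3 new) → pick G3 (covers 1 new). Total picks: 3.
(The true minimum cover uses only 2 questions, so greedy is not optimal here.)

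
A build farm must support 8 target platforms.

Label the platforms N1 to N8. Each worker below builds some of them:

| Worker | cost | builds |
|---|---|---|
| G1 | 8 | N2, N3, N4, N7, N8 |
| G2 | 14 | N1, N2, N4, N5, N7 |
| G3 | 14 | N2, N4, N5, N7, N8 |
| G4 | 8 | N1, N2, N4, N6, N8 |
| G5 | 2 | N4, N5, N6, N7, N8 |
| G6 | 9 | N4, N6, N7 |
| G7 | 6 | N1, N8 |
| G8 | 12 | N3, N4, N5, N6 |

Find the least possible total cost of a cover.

16

G1, G5, G7 together cover every platform (G1 ∪ G5 ∪ G7 = {N1, N2, N3, N4, N5, N6, N7, N8}); total cost 8 + 2 + 6 = 16.
No covering selection has total cost below 16.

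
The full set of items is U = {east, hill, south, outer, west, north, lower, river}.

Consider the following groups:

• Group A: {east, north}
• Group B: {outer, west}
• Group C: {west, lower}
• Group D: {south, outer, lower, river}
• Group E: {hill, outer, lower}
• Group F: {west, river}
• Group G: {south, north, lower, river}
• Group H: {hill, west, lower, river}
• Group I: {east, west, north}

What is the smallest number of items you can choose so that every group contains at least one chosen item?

3

T = {west, north, lower} meets every group (each contains at least one member of T), and |T| = 3.
The groups A, E, F are pairwise disjoint, so any hitting set needs a separate item for each — at least 3. Hence 3 is optimal.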